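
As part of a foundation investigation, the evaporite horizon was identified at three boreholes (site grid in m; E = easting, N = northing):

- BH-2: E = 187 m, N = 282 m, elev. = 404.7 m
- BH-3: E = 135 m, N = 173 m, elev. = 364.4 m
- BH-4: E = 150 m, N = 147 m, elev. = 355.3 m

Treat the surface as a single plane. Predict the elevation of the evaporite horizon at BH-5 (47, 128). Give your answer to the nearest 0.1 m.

Let the plane be z = a·E + b·N + c.
BH-3−BH-2: −52a − 109b = −40.3;  BH-4−BH-2: −37a − 135b = −49.4.
Solving gives a = 0.01871, b = 0.36080.
Then c = 404.7 − a·187 − b·282 = 299.46.
At (47, 128): z = 0.9 + 46.2 + 299.46 = 346.5 m.

346.5 m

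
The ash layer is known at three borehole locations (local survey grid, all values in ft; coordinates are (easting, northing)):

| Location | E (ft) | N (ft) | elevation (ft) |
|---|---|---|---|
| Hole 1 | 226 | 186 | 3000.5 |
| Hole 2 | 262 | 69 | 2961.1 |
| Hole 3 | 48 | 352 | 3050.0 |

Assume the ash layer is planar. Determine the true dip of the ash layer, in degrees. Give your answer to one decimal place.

Let the plane be z = a·E + b·N + c.
Hole 2−Hole 1: 36a − 117b = −39.4;  Hole 3−Hole 1: −178a + 166b = 49.5.
Solving gives a = 0.05043, b = 0.35227.
Gradient magnitude |∇z| = √(a² + b²) = √(0.00254 + 0.12409) = 0.35586.
True dip = arctan(0.35586) = 19.6°, dipping toward S (azimuth ≈ 188°).

19.6°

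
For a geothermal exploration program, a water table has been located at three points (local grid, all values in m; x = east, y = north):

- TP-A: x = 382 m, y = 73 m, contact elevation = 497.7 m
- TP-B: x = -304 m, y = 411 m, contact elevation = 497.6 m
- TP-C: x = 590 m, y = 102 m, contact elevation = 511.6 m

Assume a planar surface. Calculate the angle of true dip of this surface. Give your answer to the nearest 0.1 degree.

6.7°

Let the plane be z = a·x + b·y + c.
TP-B−TP-A: −686a + 338b = −0.1;  TP-C−TP-A: 208a + 29b = 13.9.
Solving gives a = 0.05212, b = 0.10549.
Gradient magnitude |∇z| = √(a² + b²) = √(0.00272 + 0.01113) = 0.11766.
True dip = arctan(0.11766) = 6.7°, dipping toward SSW (azimuth ≈ 206°).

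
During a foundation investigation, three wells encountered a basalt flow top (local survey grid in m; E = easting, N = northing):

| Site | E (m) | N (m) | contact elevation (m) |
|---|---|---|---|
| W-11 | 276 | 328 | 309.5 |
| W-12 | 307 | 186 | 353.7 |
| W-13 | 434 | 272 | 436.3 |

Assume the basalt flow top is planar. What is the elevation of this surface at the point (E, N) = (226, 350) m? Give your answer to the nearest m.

Two edge vectors: W-11→W-12 = (31, -142, 44.2), W-11→W-13 = (158, -56, 126.8).
Normal n = (W-11→W-12) × (W-11→W-13) = (-15530.4, 3052.8, 20700).
So ∂z/∂E = −n_x/n_z = 0.75026 and ∂z/∂N = −n_y/n_z = −0.14748.
Intercept c from W-11: 309.5 − 207.07 + 48.37 = 150.80.
At (226, 350): z = 169.6 − 51.6 + 150.80 = 268.7 m.

269 m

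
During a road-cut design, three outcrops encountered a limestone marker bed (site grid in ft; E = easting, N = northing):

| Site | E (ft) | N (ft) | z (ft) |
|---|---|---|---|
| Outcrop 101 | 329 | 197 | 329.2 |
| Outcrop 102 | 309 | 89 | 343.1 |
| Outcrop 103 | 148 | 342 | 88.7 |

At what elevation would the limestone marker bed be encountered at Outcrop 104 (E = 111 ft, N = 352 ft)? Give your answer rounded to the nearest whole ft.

46 ft

Two edge vectors: Outcrop 101→Outcrop 102 = (-20, -108, 13.9), Outcrop 101→Outcrop 103 = (-181, 145, -240.5).
Normal n = (Outcrop 101→Outcrop 102) × (Outcrop 101→Outcrop 103) = (23958.5, -7325.9, -22448).
So ∂z/∂E = −n_x/n_z = 1.06729 and ∂z/∂N = −n_y/n_z = −0.32635.
Intercept c from Outcrop 101: 329.2 − 351.14 + 64.29 = 42.35.
At (111, 352): z = 118.5 − 114.9 + 42.35 = 45.9 ft.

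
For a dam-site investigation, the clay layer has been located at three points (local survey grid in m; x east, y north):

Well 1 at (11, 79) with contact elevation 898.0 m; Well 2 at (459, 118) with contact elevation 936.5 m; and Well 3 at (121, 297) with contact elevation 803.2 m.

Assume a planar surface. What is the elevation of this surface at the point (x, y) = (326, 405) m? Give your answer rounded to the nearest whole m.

776 m

Let the plane be z = a·x + b·y + c.
Well 2−Well 1: 448a + 39b = 38.5;  Well 3−Well 1: 110a + 218b = −94.8.
Solving gives a = 0.12948, b = −0.50020.
Then c = 898 − a·11 − b·79 = 936.09.
At (326, 405): z = 42.2 − 202.6 + 936.09 = 775.7 m.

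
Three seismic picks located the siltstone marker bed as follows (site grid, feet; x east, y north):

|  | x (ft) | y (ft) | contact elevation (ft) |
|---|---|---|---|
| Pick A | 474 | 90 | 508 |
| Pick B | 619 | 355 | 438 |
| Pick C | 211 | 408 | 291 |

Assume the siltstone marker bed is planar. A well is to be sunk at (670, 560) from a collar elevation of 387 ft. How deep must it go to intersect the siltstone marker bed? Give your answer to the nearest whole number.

22 ft

Two edge vectors: Pick A→Pick B = (145, 265, -70), Pick A→Pick C = (-263, 318, -217).
Normal n = (Pick A→Pick B) × (Pick A→Pick C) = (-35245, 49875, 115805).
So ∂z/∂x = −n_x/n_z = 0.30435 and ∂z/∂y = −n_y/n_z = −0.43068.
Intercept c from Pick A: 508 − 144.26 + 38.76 = 402.50.
At (670, 560): z_contact = 203.9 − 241.2 + 402.50 = 365.2 ft.
Depth below ground = 387 − 365.2 = 22 ft.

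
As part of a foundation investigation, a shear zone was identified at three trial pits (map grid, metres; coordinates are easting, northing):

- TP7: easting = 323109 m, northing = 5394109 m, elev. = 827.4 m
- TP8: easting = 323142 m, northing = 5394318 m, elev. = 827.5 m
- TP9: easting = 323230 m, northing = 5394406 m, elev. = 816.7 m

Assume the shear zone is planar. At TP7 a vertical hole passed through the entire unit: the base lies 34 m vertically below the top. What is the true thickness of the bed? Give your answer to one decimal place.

Let the plane be z = a·easting + b·northing + c.
TP8−TP7: 33a + 209b = 0.1;  TP9−TP7: 121a + 297b = −10.7.
Solving gives a = −0.14631, b = 0.02358.
|∇z| = √(a²+b²) = 0.14819, so dip δ = arctan(0.14819) = 8.43°.
True thickness = vertical thickness × cos δ = 34 × cos 8.43° = 33.6 m.

33.6 m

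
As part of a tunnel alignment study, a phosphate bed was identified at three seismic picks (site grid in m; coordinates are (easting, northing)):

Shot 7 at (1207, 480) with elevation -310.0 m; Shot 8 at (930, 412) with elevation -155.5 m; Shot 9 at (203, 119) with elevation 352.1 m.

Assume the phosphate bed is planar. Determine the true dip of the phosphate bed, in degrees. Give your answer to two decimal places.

Let the plane be z = a·E + b·N + c.
Shot 8−Shot 7: −277a − 68b = 154.5;  Shot 9−Shot 7: −1004a − 361b = 662.1.
Solving gives a = −0.33890, b = −0.89153.
Gradient magnitude |∇z| = √(a² + b²) = √(0.11486 + 0.79482) = 0.95377.
True dip = arctan(0.95377) = 43.64°, dipping toward NNE (azimuth ≈ 021°).

43.64°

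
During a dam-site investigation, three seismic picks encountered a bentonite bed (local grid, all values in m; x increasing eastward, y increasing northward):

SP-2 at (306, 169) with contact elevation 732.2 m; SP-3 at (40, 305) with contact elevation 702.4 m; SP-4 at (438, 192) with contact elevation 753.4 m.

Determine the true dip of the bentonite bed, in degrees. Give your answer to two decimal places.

Let the plane be z = a·x + b·y + c.
SP-3−SP-2: −266a + 136b = −29.8;  SP-4−SP-2: 132a + 23b = 21.2.
Solving gives a = 0.14826, b = 0.07086.
Gradient magnitude |∇z| = √(a² + b²) = √(0.02198 + 0.00502) = 0.16432.
True dip = arctan(0.16432) = 9.33°, dipping toward WSW (azimuth ≈ 244°).

9.33°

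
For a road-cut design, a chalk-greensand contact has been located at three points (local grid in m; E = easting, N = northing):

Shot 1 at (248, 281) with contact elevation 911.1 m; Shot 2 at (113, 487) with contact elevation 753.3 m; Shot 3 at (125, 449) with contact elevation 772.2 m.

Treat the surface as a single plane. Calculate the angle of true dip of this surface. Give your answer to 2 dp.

Two edge vectors: Shot 1→Shot 2 = (-135, 206, -157.8), Shot 1→Shot 3 = (-123, 168, -138.9).
Normal n = (Shot 1→Shot 2) × (Shot 1→Shot 3) = (-2103, 657.9, 2658).
So ∂z/∂E = −n_x/n_z = 0.79120 and ∂z/∂N = −n_y/n_z = −0.24752.
Gradient magnitude |∇z| = √(a² + b²) = √(0.62599 + 0.06126) = 0.82901.
True dip = arctan(0.82901) = 39.66°, dipping toward WNW (azimuth ≈ 287°).

39.66°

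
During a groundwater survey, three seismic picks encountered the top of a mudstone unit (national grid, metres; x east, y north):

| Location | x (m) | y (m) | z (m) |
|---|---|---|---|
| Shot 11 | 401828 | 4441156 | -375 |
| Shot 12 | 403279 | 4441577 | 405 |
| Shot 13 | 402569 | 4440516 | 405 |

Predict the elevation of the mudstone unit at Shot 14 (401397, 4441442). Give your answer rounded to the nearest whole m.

Let the plane be z = a·x + b·y + c.
Shot 12−Shot 11: 1451a + 421b = 780;  Shot 13−Shot 11: 741a − 640b = 780.
Solving gives a = 0.66707991, b = −0.44639654.
Then c = -375 − a·401828 − b·4441156 = 1714090.31.
At (401397, 4441442): z = 267763.9 − 1982644.4 + 1714090.31 = -790.2 m.

-790 m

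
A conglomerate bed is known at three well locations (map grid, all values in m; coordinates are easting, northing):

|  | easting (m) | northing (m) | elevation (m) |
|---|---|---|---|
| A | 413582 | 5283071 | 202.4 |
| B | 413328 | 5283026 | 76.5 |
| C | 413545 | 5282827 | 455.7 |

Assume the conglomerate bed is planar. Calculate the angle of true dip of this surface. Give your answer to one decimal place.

53.3°

Let the plane be z = a·easting + b·northing + c.
B−A: −254a − 45b = −125.9;  C−A: −37a − 244b = 253.3.
Solving gives a = 0.69835, b = −1.14401.
Gradient magnitude |∇z| = √(a² + b²) = √(0.48769 + 1.30876) = 1.34032.
True dip = arctan(1.34032) = 53.3°, dipping toward NNW (azimuth ≈ 329°).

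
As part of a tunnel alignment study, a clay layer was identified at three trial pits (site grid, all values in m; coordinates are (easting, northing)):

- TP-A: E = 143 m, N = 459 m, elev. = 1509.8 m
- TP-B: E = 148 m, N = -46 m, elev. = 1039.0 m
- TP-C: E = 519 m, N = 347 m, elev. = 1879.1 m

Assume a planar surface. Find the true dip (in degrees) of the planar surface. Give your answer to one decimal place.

57.6°

Let the plane be z = a·E + b·N + c.
TP-B−TP-A: 5a − 505b = −470.8;  TP-C−TP-A: 376a − 112b = 369.3.
Solving gives a = 1.26361, b = 0.94479.
Gradient magnitude |∇z| = √(a² + b²) = √(1.59670 + 0.89262) = 1.57776.
True dip = arctan(1.57776) = 57.6°, dipping toward SW (azimuth ≈ 233°).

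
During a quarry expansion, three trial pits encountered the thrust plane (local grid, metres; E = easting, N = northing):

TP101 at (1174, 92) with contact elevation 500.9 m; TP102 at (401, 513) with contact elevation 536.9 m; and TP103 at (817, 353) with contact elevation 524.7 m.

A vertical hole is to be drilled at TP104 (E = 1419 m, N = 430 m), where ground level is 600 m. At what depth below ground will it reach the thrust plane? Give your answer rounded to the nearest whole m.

60 m

Two edge vectors: TP101→TP102 = (-773, 421, 36), TP101→TP103 = (-357, 261, 23.8).
Normal n = (TP101→TP102) × (TP101→TP103) = (623.8, 5545.4, -51456).
So ∂z/∂E = −n_x/n_z = 0.01212 and ∂z/∂N = −n_y/n_z = 0.10777.
Intercept c from TP101: 500.9 − 14.23 − 9.91 = 476.75.
At (1419, 430): z_contact = 17.2 + 46.3 + 476.75 = 540.3 m.
Depth below ground = 600 − 540.3 = 60 m.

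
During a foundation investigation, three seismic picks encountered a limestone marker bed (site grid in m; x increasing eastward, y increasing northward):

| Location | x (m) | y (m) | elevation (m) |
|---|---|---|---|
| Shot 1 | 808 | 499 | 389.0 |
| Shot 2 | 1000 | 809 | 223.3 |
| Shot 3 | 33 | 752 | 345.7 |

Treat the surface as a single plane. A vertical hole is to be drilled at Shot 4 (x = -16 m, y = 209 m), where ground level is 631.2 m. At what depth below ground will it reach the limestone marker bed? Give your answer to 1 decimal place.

23.6 m

Let the plane be z = a·x + b·y + c.
Shot 2−Shot 1: 192a + 310b = −165.7;  Shot 3−Shot 1: −775a + 253b = −43.3.
Solving gives a = −0.098672, b = −0.473403.
Then c = 389 − a·808 − b·499 = 704.96.
At (-16, 209): z_contact = 1.58 − 98.94 + 704.96 = 607.59 m.
Depth below ground = 631.2 − 607.59 = 23.6 m.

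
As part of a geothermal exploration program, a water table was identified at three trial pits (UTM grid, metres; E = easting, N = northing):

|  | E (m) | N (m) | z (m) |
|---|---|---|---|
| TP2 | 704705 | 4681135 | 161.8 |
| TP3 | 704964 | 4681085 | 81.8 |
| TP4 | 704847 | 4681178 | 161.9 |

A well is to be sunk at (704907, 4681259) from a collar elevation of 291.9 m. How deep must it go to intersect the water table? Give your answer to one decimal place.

Two edge vectors: TP2→TP3 = (259, -50, -80), TP2→TP4 = (142, 43, 0.1).
Normal n = (TP2→TP3) × (TP2→TP4) = (3435, -11385.9, 18237).
So ∂z/∂E = −n_x/n_z = −0.188353348 and ∂z/∂N = −n_y/n_z = 0.624329659.
Intercept c from TP2: 161.8 + 132733.55 − 2922571.42 = −2789676.07.
At (704907, 4681259): z_contact = −132771.59 + 2922648.84 − 2789676.07 = 201.17 m.
Depth below ground = 291.9 − 201.17 = 90.7 m.

90.7 m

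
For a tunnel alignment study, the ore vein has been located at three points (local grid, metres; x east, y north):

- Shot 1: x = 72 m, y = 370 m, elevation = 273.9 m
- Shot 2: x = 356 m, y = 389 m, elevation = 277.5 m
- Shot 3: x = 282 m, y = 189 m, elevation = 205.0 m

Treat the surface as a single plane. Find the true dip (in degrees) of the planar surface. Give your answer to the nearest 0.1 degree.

20.2°

Let the plane be z = a·x + b·y + c.
Shot 2−Shot 1: 284a + 19b = 3.6;  Shot 3−Shot 1: 210a − 181b = −68.9.
Solving gives a = −0.01187, b = 0.36689.
Gradient magnitude |∇z| = √(a² + b²) = √(0.00014 + 0.13461) = 0.36708.
True dip = arctan(0.36708) = 20.2°, dipping toward S (azimuth ≈ 178°).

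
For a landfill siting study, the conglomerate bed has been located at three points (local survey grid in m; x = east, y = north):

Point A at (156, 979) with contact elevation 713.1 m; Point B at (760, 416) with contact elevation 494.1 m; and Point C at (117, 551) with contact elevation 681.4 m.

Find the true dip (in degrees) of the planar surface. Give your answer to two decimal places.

16.07°

Two edge vectors: Point A→Point B = (604, -563, -219), Point A→Point C = (-39, -428, -31.7).
Normal n = (Point A→Point B) × (Point A→Point C) = (-75884.9, 27687.8, -280469).
So ∂z/∂x = −n_x/n_z = −0.27056 and ∂z/∂y = −n_y/n_z = 0.09872.
Gradient magnitude |∇z| = √(a² + b²) = √(0.07321 + 0.00975) = 0.28801.
True dip = arctan(0.28801) = 16.07°, dipping toward ESE (azimuth ≈ 110°).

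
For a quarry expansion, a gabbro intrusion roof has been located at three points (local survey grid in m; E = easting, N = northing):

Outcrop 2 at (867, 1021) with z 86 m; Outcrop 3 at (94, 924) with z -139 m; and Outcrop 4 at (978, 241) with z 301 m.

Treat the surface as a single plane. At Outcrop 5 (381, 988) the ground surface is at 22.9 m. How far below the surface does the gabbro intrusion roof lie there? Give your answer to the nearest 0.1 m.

84.8 m

Two edge vectors: Outcrop 2→Outcrop 3 = (-773, -97, -225), Outcrop 2→Outcrop 4 = (111, -780, 215).
Normal n = (Outcrop 2→Outcrop 3) × (Outcrop 2→Outcrop 4) = (-196355, 141220, 613707).
So ∂z/∂E = −n_x/n_z = 0.319949 and ∂z/∂N = −n_y/n_z = −0.230110.
Intercept c from Outcrop 2: 86 − 277.40 + 234.94 = 43.55.
At (381, 988): z_contact = 121.90 − 227.35 + 43.55 = -61.90 m.
Depth below ground = 22.9 − (-61.90) = 84.8 m.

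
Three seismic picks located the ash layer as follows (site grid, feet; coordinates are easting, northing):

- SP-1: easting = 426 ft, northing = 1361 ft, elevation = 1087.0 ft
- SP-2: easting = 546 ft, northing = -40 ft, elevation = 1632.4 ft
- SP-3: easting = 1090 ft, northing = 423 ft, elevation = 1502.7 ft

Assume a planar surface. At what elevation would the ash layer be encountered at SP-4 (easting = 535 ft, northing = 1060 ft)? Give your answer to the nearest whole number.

1211 ft

Let the plane be z = a·easting + b·northing + c.
SP-2−SP-1: 120a − 1401b = 545.4;  SP-3−SP-1: 664a − 938b = 415.7.
Solving gives a = 0.08660, b = −0.38188.
Then c = 1087 − a·426 − b·1361 = 1569.84.
At (535, 1060): z = 46.3 − 404.8 + 1569.84 = 1211.4 ft.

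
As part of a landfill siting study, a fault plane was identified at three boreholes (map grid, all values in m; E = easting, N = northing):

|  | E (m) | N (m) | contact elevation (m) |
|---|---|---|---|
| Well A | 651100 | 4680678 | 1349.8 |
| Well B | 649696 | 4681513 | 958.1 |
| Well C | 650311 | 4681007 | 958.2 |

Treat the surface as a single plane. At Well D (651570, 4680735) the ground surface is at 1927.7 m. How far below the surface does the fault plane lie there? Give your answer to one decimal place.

35.3 m

Two edge vectors: Well A→Well B = (-1404, 835, -391.7), Well A→Well C = (-789, 329, -391.6).
Normal n = (Well A→Well B) × (Well A→Well C) = (-198116.7, -240755.1, 196899).
So ∂z/∂E = −n_x/n_z = 1.006184389 and ∂z/∂N = −n_y/n_z = 1.222733991.
Intercept c from Well A: 1349.8 − 655126.66 − 5723224.09 = −6377000.94.
At (651570, 4680735): z_contact = 655599.56 + 5723293.79 − 6377000.94 = 1892.40 m.
Depth below ground = 1927.7 − 1892.40 = 35.3 m.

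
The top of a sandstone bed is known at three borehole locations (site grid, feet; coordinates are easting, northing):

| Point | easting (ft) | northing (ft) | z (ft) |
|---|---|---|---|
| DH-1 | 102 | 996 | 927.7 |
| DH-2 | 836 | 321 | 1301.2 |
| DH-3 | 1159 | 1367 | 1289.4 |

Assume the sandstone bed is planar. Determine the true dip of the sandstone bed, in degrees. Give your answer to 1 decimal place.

22.3°

Two edge vectors: DH-1→DH-2 = (734, -675, 373.5), DH-1→DH-3 = (1057, 371, 361.7).
Normal n = (DH-1→DH-2) × (DH-1→DH-3) = (-382716, 129301.7, 985789).
So ∂z/∂easting = −n_x/n_z = 0.38823 and ∂z/∂northing = −n_y/n_z = −0.13117.
Gradient magnitude |∇z| = √(a² + b²) = √(0.15073 + 0.01720) = 0.40979.
True dip = arctan(0.40979) = 22.3°, dipping toward WNW (azimuth ≈ 289°).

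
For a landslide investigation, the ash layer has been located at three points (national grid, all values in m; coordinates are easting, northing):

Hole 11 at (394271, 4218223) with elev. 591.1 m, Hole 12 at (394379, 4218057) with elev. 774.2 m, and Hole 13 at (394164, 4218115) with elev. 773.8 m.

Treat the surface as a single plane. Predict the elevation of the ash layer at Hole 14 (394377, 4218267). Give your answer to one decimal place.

494.3 m

Let the plane be z = a·easting + b·northing + c.
Hole 12−Hole 11: 108a − 166b = 183.1;  Hole 13−Hole 11: −107a − 108b = 182.7.
Solving gives a = −0.358642017, b = −1.336345409.
Then c = 591.1 − a·394271 − b·4218223 = 5778996.19.
At (394377, 4218267): z = −141440.2 − 5637061.7 + 5778996.19 = 494.3 m.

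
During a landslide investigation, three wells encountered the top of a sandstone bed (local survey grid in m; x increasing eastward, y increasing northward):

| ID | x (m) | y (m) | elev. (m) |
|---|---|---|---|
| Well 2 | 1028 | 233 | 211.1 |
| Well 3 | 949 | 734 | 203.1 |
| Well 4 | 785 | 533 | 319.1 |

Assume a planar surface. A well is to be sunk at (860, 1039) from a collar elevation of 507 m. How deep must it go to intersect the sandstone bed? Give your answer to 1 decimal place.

285.2 m

Let the plane be z = a·x + b·y + c.
Well 3−Well 2: −79a + 501b = −8;  Well 4−Well 2: −243a + 300b = 108.
Solving gives a = −0.576359, b = −0.106851.
Then c = 211.1 − a·1028 − b·233 = 828.49.
At (860, 1039): z_contact = −495.67 − 111.02 + 828.49 = 221.81 m.
Depth below ground = 507 − 221.81 = 285.2 m.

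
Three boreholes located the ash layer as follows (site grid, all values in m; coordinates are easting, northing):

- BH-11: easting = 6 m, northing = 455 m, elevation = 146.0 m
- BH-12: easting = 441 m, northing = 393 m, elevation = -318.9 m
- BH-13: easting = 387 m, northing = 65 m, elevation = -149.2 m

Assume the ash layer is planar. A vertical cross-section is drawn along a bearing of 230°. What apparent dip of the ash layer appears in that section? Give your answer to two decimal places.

Two edge vectors: BH-11→BH-12 = (435, -62, -464.9), BH-11→BH-13 = (381, -390, -295.2).
Normal n = (BH-11→BH-12) × (BH-11→BH-13) = (-163008.6, -48714.9, -146028).
So ∂z/∂easting = −n_x/n_z = −1.11628 and ∂z/∂northing = −n_y/n_z = −0.33360.
Unit vector along 230° is (sin 230°, cos 230°) = (-0.7660, -0.6428).
Slope in that direction = a·(-0.7660) + b·(-0.6428) = 1.06956.
Apparent dip = arctan|1.06956| = 46.92° (true dip is 49.4°, so apparent ≤ true as expected).

46.92°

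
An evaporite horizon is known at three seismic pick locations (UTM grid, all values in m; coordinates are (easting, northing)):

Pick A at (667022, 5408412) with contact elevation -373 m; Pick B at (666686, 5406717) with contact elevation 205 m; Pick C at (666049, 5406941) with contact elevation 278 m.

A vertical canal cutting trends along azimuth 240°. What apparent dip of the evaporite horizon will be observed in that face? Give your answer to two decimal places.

18.71°

Let the plane be z = a·E + b·N + c.
Pick B−Pick A: −336a − 1695b = 578;  Pick C−Pick A: −973a − 1471b = 651.
Solving gives a = −0.21923, b = −0.29754.
Unit vector along 240° is (sin 240°, cos 240°) = (-0.8660, -0.5000).
Slope in that direction = a·(-0.8660) + b·(-0.5000) = 0.33863.
Apparent dip = arctan|0.33863| = 18.71° (true dip is 20.3°, so apparent ≤ true as expected).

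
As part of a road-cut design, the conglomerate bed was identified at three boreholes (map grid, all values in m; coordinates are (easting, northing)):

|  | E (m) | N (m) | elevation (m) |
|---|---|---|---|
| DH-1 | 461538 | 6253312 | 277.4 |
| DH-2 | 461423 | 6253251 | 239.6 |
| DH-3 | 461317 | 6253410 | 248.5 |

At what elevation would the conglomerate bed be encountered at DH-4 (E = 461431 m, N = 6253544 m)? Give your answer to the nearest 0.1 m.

Let the plane be z = a·E + b·N + c.
DH-2−DH-1: −115a − 61b = −37.8;  DH-3−DH-1: −221a + 98b = −28.9.
Solving gives a = 0.220892085, b = 0.203236233.
Then c = 277.4 − a·461538 − b·6253312 = −1372572.27.
At (461431, 6253544): z = 101926.5 + 1270946.7 − 1372572.27 = 300.9 m.

300.9 m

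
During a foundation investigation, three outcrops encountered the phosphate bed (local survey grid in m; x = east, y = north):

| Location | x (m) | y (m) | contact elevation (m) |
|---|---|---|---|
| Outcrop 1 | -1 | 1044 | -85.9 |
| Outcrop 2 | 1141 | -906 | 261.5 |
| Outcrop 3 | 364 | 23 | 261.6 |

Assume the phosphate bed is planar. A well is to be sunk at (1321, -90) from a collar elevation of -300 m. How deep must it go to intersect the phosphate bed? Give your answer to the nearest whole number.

52 m

Let the plane be z = a·x + b·y + c.
Outcrop 2−Outcrop 1: 1142a − 1950b = 347.4;  Outcrop 3−Outcrop 1: 365a − 1021b = 347.5.
Solving gives a = −0.71094, b = −0.59451.
Then c = -85.9 − a·-1 − b·1044 = 534.05.
At (1321, -90): z_contact = −939.1 + 53.5 + 534.05 = -351.6 m.
Depth below ground = -300 − (-351.6) = 52 m.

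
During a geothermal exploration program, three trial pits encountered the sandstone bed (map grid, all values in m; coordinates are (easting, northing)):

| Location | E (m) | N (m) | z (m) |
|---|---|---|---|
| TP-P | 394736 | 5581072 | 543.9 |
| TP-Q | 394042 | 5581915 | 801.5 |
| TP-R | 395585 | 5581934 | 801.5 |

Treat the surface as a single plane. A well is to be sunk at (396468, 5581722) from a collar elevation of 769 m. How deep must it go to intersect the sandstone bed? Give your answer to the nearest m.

35 m

Two edge vectors: TP-P→TP-Q = (-694, 843, 257.6), TP-P→TP-R = (849, 862, 257.6).
Normal n = (TP-P→TP-Q) × (TP-P→TP-R) = (-4894.4, 397476.8, -1313935).
So ∂z/∂E = −n_x/n_z = −0.00372499 and ∂z/∂N = −n_y/n_z = 0.30250872.
Intercept c from TP-P: 543.9 + 1470.39 − 1688322.97 = −1686308.68.
At (396468, 5581722): z_contact = −1476.8 + 1688519.6 − 1686308.68 = 734.1 m.
Depth below ground = 769 − 734.1 = 35 m.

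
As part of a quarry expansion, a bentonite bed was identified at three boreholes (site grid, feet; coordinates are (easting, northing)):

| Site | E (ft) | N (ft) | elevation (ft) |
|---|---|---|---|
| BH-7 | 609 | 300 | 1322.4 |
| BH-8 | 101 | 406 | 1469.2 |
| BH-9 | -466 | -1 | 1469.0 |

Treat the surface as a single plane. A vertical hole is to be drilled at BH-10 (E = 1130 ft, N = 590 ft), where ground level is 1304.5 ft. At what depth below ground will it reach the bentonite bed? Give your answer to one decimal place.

Two edge vectors: BH-7→BH-8 = (-508, 106, 146.8), BH-7→BH-9 = (-1075, -301, 146.6).
Normal n = (BH-7→BH-8) × (BH-7→BH-9) = (59726.4, -83337.2, 266858).
So ∂z/∂E = −n_x/n_z = −0.223813 and ∂z/∂N = −n_y/n_z = 0.312290.
Intercept c from BH-7: 1322.4 + 136.30 − 93.69 = 1365.02.
At (1130, 590): z_contact = −252.91 + 184.25 + 1365.02 = 1296.36 ft.
Depth below ground = 1304.5 − 1296.36 = 8.1 ft.

8.1 ft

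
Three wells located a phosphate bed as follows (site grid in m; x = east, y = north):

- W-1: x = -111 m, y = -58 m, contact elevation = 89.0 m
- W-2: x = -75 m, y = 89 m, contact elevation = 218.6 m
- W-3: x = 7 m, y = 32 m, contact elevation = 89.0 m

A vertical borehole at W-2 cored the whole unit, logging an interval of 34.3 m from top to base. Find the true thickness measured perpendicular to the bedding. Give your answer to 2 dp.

Let the plane be z = a·x + b·y + c.
W-2−W-1: 36a + 147b = 129.6;  W-3−W-1: 118a + 90b = 0.
Solving gives a = −0.82688, b = 1.08413.
|∇z| = √(a²+b²) = 1.36348, so dip δ = arctan(1.36348) = 53.74°.
True thickness = vertical thickness × cos δ = 34.3 × cos 53.74° = 20.29 m.

20.29 m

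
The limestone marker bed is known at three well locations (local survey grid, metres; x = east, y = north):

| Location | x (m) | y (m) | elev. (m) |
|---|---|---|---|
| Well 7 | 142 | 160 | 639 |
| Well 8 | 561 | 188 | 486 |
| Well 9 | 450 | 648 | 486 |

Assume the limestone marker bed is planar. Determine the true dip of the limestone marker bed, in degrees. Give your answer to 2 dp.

20.29°

Two edge vectors: Well 7→Well 8 = (419, 28, -153), Well 7→Well 9 = (308, 488, -153).
Normal n = (Well 7→Well 8) × (Well 7→Well 9) = (70380, 16983, 195848).
So ∂z/∂x = −n_x/n_z = −0.35936 and ∂z/∂y = −n_y/n_z = −0.08672.
Gradient magnitude |∇z| = √(a² + b²) = √(0.12914 + 0.00752) = 0.36967.
True dip = arctan(0.36967) = 20.29°, dipping toward ENE (azimuth ≈ 076°).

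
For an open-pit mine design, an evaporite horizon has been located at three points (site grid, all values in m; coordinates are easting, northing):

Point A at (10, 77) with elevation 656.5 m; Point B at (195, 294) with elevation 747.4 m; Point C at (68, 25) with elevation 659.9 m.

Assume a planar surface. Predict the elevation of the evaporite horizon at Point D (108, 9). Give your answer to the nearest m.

666 m

Let the plane be z = a·easting + b·northing + c.
Point B−Point A: 185a + 217b = 90.9;  Point C−Point A: 58a − 52b = 3.4.
Solving gives a = 0.24609, b = 0.20910.
Then c = 656.5 − a·10 − b·77 = 637.94.
At (108, 9): z = 26.6 + 1.9 + 637.94 = 666.4 m.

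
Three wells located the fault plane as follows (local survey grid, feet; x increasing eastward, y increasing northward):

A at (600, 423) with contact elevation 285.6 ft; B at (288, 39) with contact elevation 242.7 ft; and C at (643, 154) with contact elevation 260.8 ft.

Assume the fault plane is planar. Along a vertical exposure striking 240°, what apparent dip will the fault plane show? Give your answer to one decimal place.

3.7°

Let the plane be z = a·x + b·y + c.
B−A: −312a − 384b = −42.9;  C−A: 43a − 269b = −24.8.
Solving gives a = 0.02008, b = 0.09540.
Unit vector along 240° is (sin 240°, cos 240°) = (-0.8660, -0.5000).
Slope in that direction = a·(-0.8660) + b·(-0.5000) = −0.06509.
Apparent dip = arctan|0.06509| = 3.7° (true dip is 5.6°, so apparent ≤ true as expected).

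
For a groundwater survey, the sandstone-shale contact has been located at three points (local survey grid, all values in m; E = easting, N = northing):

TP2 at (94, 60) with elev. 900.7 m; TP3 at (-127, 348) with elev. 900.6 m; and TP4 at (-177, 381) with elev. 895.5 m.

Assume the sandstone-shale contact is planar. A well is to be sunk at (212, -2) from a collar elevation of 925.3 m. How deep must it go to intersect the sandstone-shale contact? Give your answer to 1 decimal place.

Let the plane be z = a·E + b·N + c.
TP3−TP2: −221a + 288b = −0.1;  TP4−TP2: −271a + 321b = −5.2.
Solving gives a = 0.20621, b = 0.15789.
Then c = 900.7 − a·94 − b·60 = 871.84.
At (212, -2): z_contact = 43.72 − 0.32 + 871.84 = 915.24 m.
Depth below ground = 925.3 − 915.24 = 10.1 m.

10.1 m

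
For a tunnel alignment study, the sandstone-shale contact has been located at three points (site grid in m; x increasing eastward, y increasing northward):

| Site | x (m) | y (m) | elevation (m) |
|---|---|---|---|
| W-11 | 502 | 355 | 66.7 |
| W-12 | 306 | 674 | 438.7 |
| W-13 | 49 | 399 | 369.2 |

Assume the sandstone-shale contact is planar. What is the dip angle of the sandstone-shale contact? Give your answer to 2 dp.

44.91°

Two edge vectors: W-11→W-12 = (-196, 319, 372), W-11→W-13 = (-453, 44, 302.5).
Normal n = (W-11→W-12) × (W-11→W-13) = (80129.5, -109226, 135883).
So ∂z/∂x = −n_x/n_z = −0.58969 and ∂z/∂y = −n_y/n_z = 0.80382.
Gradient magnitude |∇z| = √(a² + b²) = √(0.34774 + 0.64613) = 0.99693.
True dip = arctan(0.99693) = 44.91°, dipping toward SE (azimuth ≈ 144°).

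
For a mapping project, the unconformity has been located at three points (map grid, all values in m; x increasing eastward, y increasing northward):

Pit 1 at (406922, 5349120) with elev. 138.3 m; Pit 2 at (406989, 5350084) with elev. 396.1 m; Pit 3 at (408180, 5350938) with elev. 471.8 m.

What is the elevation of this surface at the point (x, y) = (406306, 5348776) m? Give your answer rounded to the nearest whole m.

126 m

Let the plane be z = a·x + b·y + c.
Pit 2−Pit 1: 67a + 964b = 257.8;  Pit 3−Pit 1: 1258a + 1818b = 333.5.
Solving gives a = −0.13492125, b = 0.27680469.
Then c = 138.3 − a·406922 − b·5349120 = −1425620.79.
At (406306, 5348776): z = −54819.3 + 1480566.3 − 1425620.79 = 126.2 m.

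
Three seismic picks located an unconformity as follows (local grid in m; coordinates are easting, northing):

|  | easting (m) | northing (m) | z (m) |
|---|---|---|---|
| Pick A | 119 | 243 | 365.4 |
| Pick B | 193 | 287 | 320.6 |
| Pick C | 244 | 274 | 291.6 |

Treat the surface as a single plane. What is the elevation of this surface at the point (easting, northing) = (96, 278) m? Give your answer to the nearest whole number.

377 m

Two edge vectors: Pick A→Pick B = (74, 44, -44.8), Pick A→Pick C = (125, 31, -73.8).
Normal n = (Pick A→Pick B) × (Pick A→Pick C) = (-1858.4, -138.8, -3206).
So ∂z/∂easting = −n_x/n_z = −0.57966 and ∂z/∂northing = −n_y/n_z = −0.04329.
Intercept c from Pick A: 365.4 + 68.98 + 10.52 = 444.90.
At (96, 278): z = −55.6 − 12.0 + 444.90 = 377.2 m.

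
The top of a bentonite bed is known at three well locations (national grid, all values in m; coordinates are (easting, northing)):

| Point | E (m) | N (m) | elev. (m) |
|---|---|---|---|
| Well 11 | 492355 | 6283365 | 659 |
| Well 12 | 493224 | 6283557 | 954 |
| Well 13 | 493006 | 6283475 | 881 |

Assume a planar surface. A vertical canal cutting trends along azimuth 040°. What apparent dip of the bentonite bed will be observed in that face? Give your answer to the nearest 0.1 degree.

11.3°

Two edge vectors: Well 11→Well 12 = (869, 192, 295), Well 11→Well 13 = (651, 110, 222).
Normal n = (Well 11→Well 12) × (Well 11→Well 13) = (10174, -873, -29402).
So ∂z/∂E = −n_x/n_z = 0.34603 and ∂z/∂N = −n_y/n_z = −0.02969.
Unit vector along 040° is (sin 40°, cos 40°) = (0.6428, 0.7660).
Slope in that direction = a·(0.6428) + b·(0.7660) = 0.19968.
Apparent dip = arctan|0.19968| = 11.3° (true dip is 19.2°, so apparent ≤ true as expected).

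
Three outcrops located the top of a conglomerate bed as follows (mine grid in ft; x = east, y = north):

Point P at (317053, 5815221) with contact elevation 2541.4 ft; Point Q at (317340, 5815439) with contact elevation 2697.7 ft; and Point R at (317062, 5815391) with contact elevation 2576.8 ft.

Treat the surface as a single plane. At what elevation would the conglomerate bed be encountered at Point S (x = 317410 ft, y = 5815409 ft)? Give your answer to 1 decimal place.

2720.3 ft

Two edge vectors: Point P→Point Q = (287, 218, 156.3), Point P→Point R = (9, 170, 35.4).
Normal n = (Point P→Point Q) × (Point P→Point R) = (-18853.8, -8753.1, 46828).
So ∂z/∂x = −n_x/n_z = 0.402618092 and ∂z/∂y = −n_y/n_z = 0.186920219.
Intercept c from Point P: 2541.4 − 127651.27 − 1086982.38 = −1212092.25.
At (317410, 5815409): z = 127795.0 + 1087017.5 − 1212092.25 = 2720.3 ft.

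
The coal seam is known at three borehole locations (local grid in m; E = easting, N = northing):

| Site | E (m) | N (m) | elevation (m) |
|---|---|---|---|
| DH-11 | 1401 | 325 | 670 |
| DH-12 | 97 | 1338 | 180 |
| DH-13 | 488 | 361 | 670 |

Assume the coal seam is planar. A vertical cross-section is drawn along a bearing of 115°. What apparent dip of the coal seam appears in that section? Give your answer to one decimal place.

11.2°

Two edge vectors: DH-11→DH-12 = (-1304, 1013, -490), DH-11→DH-13 = (-913, 36, 0).
Normal n = (DH-11→DH-12) × (DH-11→DH-13) = (17640, 447370, 877925).
So ∂z/∂E = −n_x/n_z = −0.02009 and ∂z/∂N = −n_y/n_z = −0.50958.
Unit vector along 115° is (sin 115°, cos 115°) = (0.9063, -0.4226).
Slope in that direction = a·(0.9063) + b·(-0.4226) = 0.19715.
Apparent dip = arctan|0.19715| = 11.2° (true dip is 27.0°, so apparent ≤ true as expected).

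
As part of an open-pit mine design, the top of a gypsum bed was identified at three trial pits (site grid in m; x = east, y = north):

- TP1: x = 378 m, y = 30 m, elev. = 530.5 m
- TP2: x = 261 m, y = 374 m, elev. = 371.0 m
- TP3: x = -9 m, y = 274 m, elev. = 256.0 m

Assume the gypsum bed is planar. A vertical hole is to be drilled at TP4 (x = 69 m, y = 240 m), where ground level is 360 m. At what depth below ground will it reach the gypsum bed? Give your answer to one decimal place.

53.0 m

Let the plane be z = a·x + b·y + c.
TP2−TP1: −117a + 344b = −159.5;  TP3−TP1: −387a + 244b = −274.5.
Solving gives a = 0.53079, b = −0.28313.
Then c = 530.5 − a·378 − b·30 = 338.36.
At (69, 240): z_contact = 36.62 − 67.95 + 338.36 = 307.03 m.
Depth below ground = 360 − 307.03 = 53.0 m.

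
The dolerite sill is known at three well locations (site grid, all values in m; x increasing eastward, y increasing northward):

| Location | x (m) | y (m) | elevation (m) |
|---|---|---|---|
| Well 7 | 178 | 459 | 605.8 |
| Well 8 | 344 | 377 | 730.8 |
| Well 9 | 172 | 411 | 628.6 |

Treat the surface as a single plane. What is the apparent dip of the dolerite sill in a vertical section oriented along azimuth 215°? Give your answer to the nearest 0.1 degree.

Let the plane be z = a·x + b·y + c.
Well 8−Well 7: 166a − 82b = 125;  Well 9−Well 7: −6a − 48b = 22.8.
Solving gives a = 0.48823, b = −0.53603.
Unit vector along 215° is (sin 215°, cos 215°) = (-0.5736, -0.8192).
Slope in that direction = a·(-0.5736) + b·(-0.8192) = 0.15905.
Apparent dip = arctan|0.15905| = 9.0° (true dip is 35.9°, so apparent ≤ true as expected).

9.0°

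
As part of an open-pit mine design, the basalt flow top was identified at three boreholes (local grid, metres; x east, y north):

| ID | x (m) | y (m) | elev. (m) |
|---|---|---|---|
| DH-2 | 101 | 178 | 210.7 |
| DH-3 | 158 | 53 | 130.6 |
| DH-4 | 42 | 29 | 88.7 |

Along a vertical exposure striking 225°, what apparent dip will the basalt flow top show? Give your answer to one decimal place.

Let the plane be z = a·x + b·y + c.
DH-3−DH-2: 57a − 125b = −80.1;  DH-4−DH-2: −59a − 149b = −122.
Solving gives a = 0.20892, b = 0.73607.
Unit vector along 225° is (sin 225°, cos 225°) = (-0.7071, -0.7071).
Slope in that direction = a·(-0.7071) + b·(-0.7071) = −0.66820.
Apparent dip = arctan|0.66820| = 33.8° (true dip is 37.4°, so apparent ≤ true as expected).

33.8°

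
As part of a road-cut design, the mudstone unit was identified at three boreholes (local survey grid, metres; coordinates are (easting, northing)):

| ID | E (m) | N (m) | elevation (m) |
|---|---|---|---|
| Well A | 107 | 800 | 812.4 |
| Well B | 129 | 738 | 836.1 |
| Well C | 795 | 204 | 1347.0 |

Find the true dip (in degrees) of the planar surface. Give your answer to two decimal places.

33.50°

Let the plane be z = a·E + b·N + c.
Well B−Well A: 22a − 62b = 23.7;  Well C−Well A: 688a − 596b = 534.6.
Solving gives a = 0.64379, b = −0.15382.
Gradient magnitude |∇z| = √(a² + b²) = √(0.41446 + 0.02366) = 0.66191.
True dip = arctan(0.66191) = 33.50°, dipping toward WNW (azimuth ≈ 283°).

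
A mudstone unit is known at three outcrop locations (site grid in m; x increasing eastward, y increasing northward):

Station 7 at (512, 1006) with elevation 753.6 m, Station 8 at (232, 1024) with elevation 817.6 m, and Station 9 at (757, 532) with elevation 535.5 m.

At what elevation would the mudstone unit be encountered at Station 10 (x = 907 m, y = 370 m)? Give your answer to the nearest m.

Two edge vectors: Station 7→Station 8 = (-280, 18, 64), Station 7→Station 9 = (245, -474, -218.1).
Normal n = (Station 7→Station 8) × (Station 7→Station 9) = (26410.2, -45388, 128310).
So ∂z/∂x = −n_x/n_z = −0.20583 and ∂z/∂y = −n_y/n_z = 0.35374.
Intercept c from Station 7: 753.6 + 105.39 − 355.86 = 503.13.
At (907, 370): z = −186.7 + 130.9 + 503.13 = 447.3 m.

447 m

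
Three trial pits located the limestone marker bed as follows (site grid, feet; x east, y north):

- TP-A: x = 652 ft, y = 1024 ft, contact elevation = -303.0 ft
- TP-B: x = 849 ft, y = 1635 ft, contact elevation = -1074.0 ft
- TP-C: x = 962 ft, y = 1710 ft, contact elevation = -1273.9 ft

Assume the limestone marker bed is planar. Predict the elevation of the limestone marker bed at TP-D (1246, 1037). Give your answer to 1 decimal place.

Let the plane be z = a·x + b·y + c.
TP-B−TP-A: 197a + 611b = −771;  TP-C−TP-A: 310a + 686b = −970.9.
Solving gives a = −1.185116, b = −0.879758.
Then c = -303 − a·652 − b·1024 = 1370.57.
At (1246, 1037): z = −1476.7 − 912.3 + 1370.57 = -1018.4 ft.

-1018.4 ft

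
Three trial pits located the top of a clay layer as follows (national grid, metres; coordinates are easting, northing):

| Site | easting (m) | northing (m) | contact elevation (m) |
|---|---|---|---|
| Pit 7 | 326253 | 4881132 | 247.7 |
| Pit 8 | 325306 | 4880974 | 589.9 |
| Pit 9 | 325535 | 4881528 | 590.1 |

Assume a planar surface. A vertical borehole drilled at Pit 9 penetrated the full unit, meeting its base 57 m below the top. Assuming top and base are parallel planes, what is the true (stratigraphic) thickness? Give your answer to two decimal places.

52.55 m

Two edge vectors: Pit 7→Pit 8 = (-947, -158, 342.2), Pit 7→Pit 9 = (-718, 396, 342.4).
Normal n = (Pit 7→Pit 8) × (Pit 7→Pit 9) = (-189610.4, 78553.2, -488456).
So ∂z/∂easting = −n_x/n_z = −0.38818 and ∂z/∂northing = −n_y/n_z = 0.16082.
|∇z| = √(a²+b²) = 0.42018, so dip δ = arctan(0.42018) = 22.79°.
True thickness = vertical thickness × cos δ = 57 × cos 22.79° = 52.55 m.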